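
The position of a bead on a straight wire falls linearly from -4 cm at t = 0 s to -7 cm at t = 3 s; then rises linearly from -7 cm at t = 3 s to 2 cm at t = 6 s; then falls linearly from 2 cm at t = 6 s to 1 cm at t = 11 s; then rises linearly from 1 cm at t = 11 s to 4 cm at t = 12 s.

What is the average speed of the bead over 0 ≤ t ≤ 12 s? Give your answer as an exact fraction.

4/3 cm/s

Average speed = (total path length)/(elapsed time); on a piecewise-linear x-t graph the path length is Σ|Δx|.
0–3 s: |Δx| = |-7 − -4| = 3 cm
3–6 s: |Δx| = |2 − -7| = 9 cm
6–11 s: |Δx| = |1 − 2| = 1 cm
11–12 s: |Δx| = |4 − 1| = 3 cm
Total path = 16 cm; average speed = 16/12 = 4/3 cm/s.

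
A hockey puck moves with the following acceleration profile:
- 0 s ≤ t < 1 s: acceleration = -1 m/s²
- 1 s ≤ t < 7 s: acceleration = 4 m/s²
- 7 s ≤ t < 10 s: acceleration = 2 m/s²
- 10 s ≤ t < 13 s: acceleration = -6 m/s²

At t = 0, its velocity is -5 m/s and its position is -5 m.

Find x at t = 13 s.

On each constant-a segment, Δv = aΔt and Δx = v₀Δt + ½aΔt²; chain segment to segment.
0–1 s: v starts -5 m/s; Δx = -5·1 + ½·-1·1² = -5.5 m; v ends -6 m/s.
1–7 s: v starts -6 m/s; Δx = -6·6 + ½·4·6² = 36 m; v ends 18 m/s.
7–10 s: v starts 18 m/s; Δx = 18·3 + ½·2·3² = 63 m; v ends 24 m/s.
10–13 s: v starts 24 m/s; Δx = 24·3 + ½·-6·3² = 45 m; v ends 6 m/s.
x(13) = -5 + Σ Δx = 133.5 m.

133.5 m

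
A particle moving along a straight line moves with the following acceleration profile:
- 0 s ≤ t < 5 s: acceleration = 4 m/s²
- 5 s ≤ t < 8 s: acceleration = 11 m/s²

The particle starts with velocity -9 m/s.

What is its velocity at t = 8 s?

44 m/s

Δv equals the area under the a-t graph; then v = v₀ + Δv.
0–5 s: 4 × 5 = 20 m/s
5–8 s: 11 × 3 = 33 m/s
Δv = 53 m/s, so v(8) = -9 + (53) = 44 m/s.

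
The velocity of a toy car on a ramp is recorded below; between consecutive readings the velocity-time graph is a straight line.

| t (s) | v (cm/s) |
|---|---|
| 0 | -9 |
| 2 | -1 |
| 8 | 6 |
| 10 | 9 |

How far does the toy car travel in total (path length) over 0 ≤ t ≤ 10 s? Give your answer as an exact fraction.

Total distance travelled is ∫|v| dt — sum the magnitudes of each area piece.
0–2 s: |½(-9 + -1)(2)| = 10 cm
2–8 s: v = 0 at t = 20/7 s; triangle areas 3/7 + 108/7 = 111/7 cm
8–10 s: |½(6 + 9)(2)| = 15 cm
Total distance = 286/7 cm

286/7 cm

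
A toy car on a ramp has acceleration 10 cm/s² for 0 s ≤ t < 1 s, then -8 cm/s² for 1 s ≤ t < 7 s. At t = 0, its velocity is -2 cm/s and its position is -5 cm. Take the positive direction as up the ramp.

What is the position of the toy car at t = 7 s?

On each constant-a segment, Δv = aΔt and Δx = v₀Δt + ½aΔt²; chain segment to segment.
0–1 s: v starts -2 cm/s; Δx = -2·1 + ½·10·1² = 3 cm; v ends 8 cm/s.
1–7 s: v starts 8 cm/s; Δx = 8·6 + ½·-8·6² = -96 cm; v ends -40 cm/s.
x(7) = -5 + Σ Δx = -98 cm.

-98 cm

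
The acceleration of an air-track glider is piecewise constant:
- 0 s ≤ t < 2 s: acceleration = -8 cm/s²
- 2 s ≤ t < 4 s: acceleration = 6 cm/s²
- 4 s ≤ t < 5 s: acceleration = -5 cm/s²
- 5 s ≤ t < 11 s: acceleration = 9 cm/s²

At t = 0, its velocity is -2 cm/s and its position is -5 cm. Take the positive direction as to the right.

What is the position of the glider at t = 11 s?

38.5 cm

On each constant-a segment, Δv = aΔt and Δx = v₀Δt + ½aΔt²; chain segment to segment.
0–2 s: v starts -2 cm/s; Δx = -2·2 + ½·-8·2² = -20 cm; v ends -18 cm/s.
2–4 s: v starts -18 cm/s; Δx = -18·2 + ½·6·2² = -24 cm; v ends -6 cm/s.
4–5 s: v starts -6 cm/s; Δx = -6·1 + ½·-5·1² = -8.5 cm; v ends -11 cm/s.
5–11 s: v starts -11 cm/s; Δx = -11·6 + ½·9·6² = 96 cm; v ends 43 cm/s.
x(11) = -5 + Σ Δx = 38.5 cm.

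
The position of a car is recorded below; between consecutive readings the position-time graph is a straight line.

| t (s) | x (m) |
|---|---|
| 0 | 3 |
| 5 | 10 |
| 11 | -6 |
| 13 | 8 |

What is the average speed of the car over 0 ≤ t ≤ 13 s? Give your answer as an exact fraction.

Average speed = (total path length)/(elapsed time); on a piecewise-linear x-t graph the path length is Σ|Δx|.
0–5 s: |Δx| = |10 − 3| = 7 m
5–11 s: |Δx| = |-6 − 10| = 16 m
11–13 s: |Δx| = |8 − -6| = 14 m
Total path = 37 m; average speed = 37/13 = 37/13 m/s.

37/13 m/s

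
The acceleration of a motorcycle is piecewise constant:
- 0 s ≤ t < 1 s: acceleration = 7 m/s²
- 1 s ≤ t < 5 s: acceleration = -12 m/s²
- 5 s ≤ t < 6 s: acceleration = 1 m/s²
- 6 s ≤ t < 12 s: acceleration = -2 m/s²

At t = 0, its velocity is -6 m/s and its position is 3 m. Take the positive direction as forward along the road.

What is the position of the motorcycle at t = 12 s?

-450 m

On each constant-a segment, Δv = aΔt and Δx = v₀Δt + ½aΔt²; chain segment to segment.
0–1 s: v starts -6 m/s; Δx = -6·1 + ½·7·1² = -2.5 m; v ends 1 m/s.
1–5 s: v starts 1 m/s; Δx = 1·4 + ½·-12·4² = -92 m; v ends -47 m/s.
5–6 s: v starts -47 m/s; Δx = -47·1 + ½·1·1² = -46.5 m; v ends -46 m/s.
6–12 s: v starts -46 m/s; Δx = -46·6 + ½·-2·6² = -312 m; v ends -58 m/s.
x(12) = 3 + Σ Δx = -450 m.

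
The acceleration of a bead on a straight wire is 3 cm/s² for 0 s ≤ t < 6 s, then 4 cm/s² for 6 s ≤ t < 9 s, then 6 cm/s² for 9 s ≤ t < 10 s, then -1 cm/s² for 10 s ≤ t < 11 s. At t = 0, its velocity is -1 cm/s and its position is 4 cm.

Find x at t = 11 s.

On each constant-a segment, Δv = aΔt and Δx = v₀Δt + ½aΔt²; chain segment to segment.
0–6 s: v starts -1 cm/s; Δx = -1·6 + ½·3·6² = 48 cm; v ends 17 cm/s.
6–9 s: v starts 17 cm/s; Δx = 17·3 + ½·4·3² = 69 cm; v ends 29 cm/s.
9–10 s: v starts 29 cm/s; Δx = 29·1 + ½·6·1² = 32 cm; v ends 35 cm/s.
10–11 s: v starts 35 cm/s; Δx = 35·1 + ½·-1·1² = 34.5 cm; v ends 34 cm/s.
x(11) = 4 + Σ Δx = 187.5 cm.

187.5 cm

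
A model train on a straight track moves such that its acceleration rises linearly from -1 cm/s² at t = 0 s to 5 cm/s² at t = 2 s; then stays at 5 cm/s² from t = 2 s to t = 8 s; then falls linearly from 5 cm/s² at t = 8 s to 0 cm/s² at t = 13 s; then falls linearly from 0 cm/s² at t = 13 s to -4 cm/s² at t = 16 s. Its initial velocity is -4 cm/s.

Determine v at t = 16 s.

36.5 cm/s

Δv equals the area under the a-t graph; then v = v₀ + Δv.
0–2 s: ½(-1 + 5)(2) = 4 cm/s
2–8 s: 5 × 6 = 30 cm/s
8–13 s: ½(5 + 0)(5) = 12.5 cm/s
13–16 s: ½(0 + -4)(3) = -6 cm/s
Δv = 40.5 cm/s, so v(16) = -4 + (40.5) = 36.5 cm/s.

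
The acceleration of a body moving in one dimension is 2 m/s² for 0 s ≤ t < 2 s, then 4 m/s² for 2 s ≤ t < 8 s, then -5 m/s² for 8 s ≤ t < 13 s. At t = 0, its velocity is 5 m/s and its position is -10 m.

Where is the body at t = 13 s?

On each constant-a segment, Δv = aΔt and Δx = v₀Δt + ½aΔt²; chain segment to segment.
0–2 s: v starts 5 m/s; Δx = 5·2 + ½·2·2² = 14 m; v ends 9 m/s.
2–8 s: v starts 9 m/s; Δx = 9·6 + ½·4·6² = 126 m; v ends 33 m/s.
8–13 s: v starts 33 m/s; Δx = 33·5 + ½·-5·5² = 102.5 m; v ends 8 m/s.
x(13) = -10 + Σ Δx = 232.5 m.

232.5 m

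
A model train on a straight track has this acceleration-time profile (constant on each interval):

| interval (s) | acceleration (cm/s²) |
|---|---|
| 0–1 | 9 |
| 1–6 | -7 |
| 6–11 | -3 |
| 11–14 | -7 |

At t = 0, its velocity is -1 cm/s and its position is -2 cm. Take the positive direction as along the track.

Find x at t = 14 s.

-376 cm

On each constant-a segment, Δv = aΔt and Δx = v₀Δt + ½aΔt²; chain segment to segment.
0–1 s: v starts -1 cm/s; Δx = -1·1 + ½·9·1² = 3.5 cm; v ends 8 cm/s.
1–6 s: v starts 8 cm/s; Δx = 8·5 + ½·-7·5² = -47.5 cm; v ends -27 cm/s.
6–11 s: v starts -27 cm/s; Δx = -27·5 + ½·-3·5² = -172.5 cm; v ends -42 cm/s.
11–14 s: v starts -42 cm/s; Δx = -42·3 + ½·-7·3² = -157.5 cm; v ends -63 cm/s.
x(14) = -2 + Σ Δx = -376 cm.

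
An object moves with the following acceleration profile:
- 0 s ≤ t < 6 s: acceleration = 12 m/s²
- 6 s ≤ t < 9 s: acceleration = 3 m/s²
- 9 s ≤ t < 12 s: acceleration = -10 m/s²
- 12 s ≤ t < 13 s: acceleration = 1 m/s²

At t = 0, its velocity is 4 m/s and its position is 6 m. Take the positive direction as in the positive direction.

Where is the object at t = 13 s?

On each constant-a segment, Δv = aΔt and Δx = v₀Δt + ½aΔt²; chain segment to segment.
0–6 s: v starts 4 m/s; Δx = 4·6 + ½·12·6² = 240 m; v ends 76 m/s.
6–9 s: v starts 76 m/s; Δx = 76·3 + ½·3·3² = 241.5 m; v ends 85 m/s.
9–12 s: v starts 85 m/s; Δx = 85·3 + ½·-10·3² = 210 m; v ends 55 m/s.
12–13 s: v starts 55 m/s; Δx = 55·1 + ½·1·1² = 55.5 m; v ends 56 m/s.
x(13) = 6 + Σ Δx = 753 m.

753 m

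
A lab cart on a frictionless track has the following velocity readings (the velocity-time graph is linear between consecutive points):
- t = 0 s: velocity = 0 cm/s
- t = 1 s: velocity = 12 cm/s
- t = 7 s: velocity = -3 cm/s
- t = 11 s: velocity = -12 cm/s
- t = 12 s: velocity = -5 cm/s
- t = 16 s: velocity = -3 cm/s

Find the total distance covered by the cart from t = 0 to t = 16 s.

Distance (not displacement) is the total path length: add the absolute areas under v-t.
0–1 s: |½(0 + 12)(1)| = 6 cm
1–7 s: v = 0 at t = 5.8 s; triangle areas 28.8 + 1.8 = 30.6 cm
7–11 s: |½(-3 + -12)(4)| = 30 cm
11–12 s: |½(-12 + -5)(1)| = 8.5 cm
12–16 s: |½(-5 + -3)(4)| = 16 cm
Total distance = 91.1 cm

91.1 cm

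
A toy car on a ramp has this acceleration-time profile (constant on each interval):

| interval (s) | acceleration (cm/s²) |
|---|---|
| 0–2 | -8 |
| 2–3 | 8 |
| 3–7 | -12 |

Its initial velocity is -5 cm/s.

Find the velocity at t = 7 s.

-61 cm/s

Δv equals the area under the a-t graph; then v = v₀ + Δv.
0–2 s: -8 × 2 = -16 cm/s
2–3 s: 8 × 1 = 8 cm/s
3–7 s: -12 × 4 = -48 cm/s
Δv = -56 cm/s, so v(7) = -5 + (-56) = -61 cm/s.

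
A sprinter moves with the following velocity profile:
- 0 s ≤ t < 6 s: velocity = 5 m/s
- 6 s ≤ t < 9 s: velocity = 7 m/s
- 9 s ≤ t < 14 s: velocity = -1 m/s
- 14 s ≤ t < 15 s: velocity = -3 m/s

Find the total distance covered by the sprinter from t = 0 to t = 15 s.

Total distance travelled is ∫|v| dt — sum the magnitudes of each area piece.
0–6 s: |5| × 6 = 30 m
6–9 s: |7| × 3 = 21 m
9–14 s: |-1| × 5 = 5 m
14–15 s: |-3| × 1 = 3 m
Total distance = 59 m

59 m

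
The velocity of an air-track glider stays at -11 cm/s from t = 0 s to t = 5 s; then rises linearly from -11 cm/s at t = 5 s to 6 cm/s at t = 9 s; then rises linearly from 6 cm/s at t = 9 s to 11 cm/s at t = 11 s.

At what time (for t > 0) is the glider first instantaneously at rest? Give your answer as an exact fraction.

t = 129/17 s

v changes sign on 5–9 s (from -11 to 6); the graph is linear there, so v = 0 at t = 5 + (11)·(9 − 5)/(6 − -11) = 129/17 s.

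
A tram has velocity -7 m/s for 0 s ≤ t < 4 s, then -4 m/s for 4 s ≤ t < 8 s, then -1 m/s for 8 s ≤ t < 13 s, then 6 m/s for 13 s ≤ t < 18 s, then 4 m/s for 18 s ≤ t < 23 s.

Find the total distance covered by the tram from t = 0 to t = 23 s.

Distance (not displacement) is the total path length: add the absolute areas under v-t.
0–4 s: |-7| × 4 = 28 m
4–8 s: |-4| × 4 = 16 m
8–13 s: |-1| × 5 = 5 m
13–18 s: |6| × 5 = 30 m
18–23 s: |4| × 5 = 20 m
Total distance = 99 m

99 m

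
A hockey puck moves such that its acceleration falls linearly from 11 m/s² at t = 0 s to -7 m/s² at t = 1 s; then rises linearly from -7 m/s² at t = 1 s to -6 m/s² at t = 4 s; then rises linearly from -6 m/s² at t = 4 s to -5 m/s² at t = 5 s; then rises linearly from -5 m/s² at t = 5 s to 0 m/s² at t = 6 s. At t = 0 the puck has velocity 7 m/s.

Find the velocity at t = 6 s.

-18.5 m/s

Δv equals the area under the a-t graph; then v = v₀ + Δv.
0–1 s: ½(11 + -7)(1) = 2 m/s
1–4 s: ½(-7 + -6)(3) = -19.5 m/s
4–5 s: ½(-6 + -5)(1) = -5.5 m/s
5–6 s: ½(-5 + 0)(1) = -2.5 m/s
Δv = -25.5 m/s, so v(6) = 7 + (-25.5) = -18.5 m/s.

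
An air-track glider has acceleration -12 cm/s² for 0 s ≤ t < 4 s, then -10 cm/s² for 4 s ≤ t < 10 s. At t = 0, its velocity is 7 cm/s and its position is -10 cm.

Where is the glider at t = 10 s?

On each constant-a segment, Δv = aΔt and Δx = v₀Δt + ½aΔt²; chain segment to segment.
0–4 s: v starts 7 cm/s; Δx = 7·4 + ½·-12·4² = -68 cm; v ends -41 cm/s.
4–10 s: v starts -41 cm/s; Δx = -41·6 + ½·-10·6² = -426 cm; v ends -101 cm/s.
x(10) = -10 + Σ Δx = -504 cm.

-504 cm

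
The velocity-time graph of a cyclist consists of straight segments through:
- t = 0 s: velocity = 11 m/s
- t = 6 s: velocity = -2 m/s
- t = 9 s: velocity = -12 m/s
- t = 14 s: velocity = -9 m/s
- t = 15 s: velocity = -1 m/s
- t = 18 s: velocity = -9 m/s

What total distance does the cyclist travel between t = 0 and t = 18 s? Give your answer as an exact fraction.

3181/26 m

Distance (not displacement) is the total path length: add the absolute areas under v-t.
0–6 s: v = 0 at t = 66/13 s; triangle areas 363/13 + 12/13 = 375/13 m
6–9 s: |½(-2 + -12)(3)| = 21 m
9–14 s: |½(-12 + -9)(5)| = 52.5 m
14–15 s: |½(-9 + -1)(1)| = 5 m
15–18 s: |½(-1 + -9)(3)| = 15 m
Total distance = 3181/26 m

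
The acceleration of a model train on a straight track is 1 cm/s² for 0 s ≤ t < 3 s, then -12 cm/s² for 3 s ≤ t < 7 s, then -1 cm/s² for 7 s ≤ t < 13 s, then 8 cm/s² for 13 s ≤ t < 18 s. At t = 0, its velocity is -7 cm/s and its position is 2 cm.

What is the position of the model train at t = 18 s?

-646.5 cm

On each constant-a segment, Δv = aΔt and Δx = v₀Δt + ½aΔt²; chain segment to segment.
0–3 s: v starts -7 cm/s; Δx = -7·3 + ½·1·3² = -16.5 cm; v ends -4 cm/s.
3–7 s: v starts -4 cm/s; Δx = -4·4 + ½·-12·4² = -112 cm; v ends -52 cm/s.
7–13 s: v starts -52 cm/s; Δx = -52·6 + ½·-1·6² = -330 cm; v ends -58 cm/s.
13–18 s: v starts -58 cm/s; Δx = -58·5 + ½·8·5² = -190 cm; v ends -18 cm/s.
x(18) = 2 + Σ Δx = -646.5 cm.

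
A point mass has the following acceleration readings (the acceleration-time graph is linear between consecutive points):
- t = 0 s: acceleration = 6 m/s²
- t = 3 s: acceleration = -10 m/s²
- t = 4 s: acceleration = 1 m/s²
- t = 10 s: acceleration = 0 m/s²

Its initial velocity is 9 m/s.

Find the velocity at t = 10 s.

1.5 m/s

Δv equals the area under the a-t graph; then v = v₀ + Δv.
0–3 s: ½(6 + -10)(3) = -6 m/s
3–4 s: ½(-10 + 1)(1) = -4.5 m/s
4–10 s: ½(1 + 0)(6) = 3 m/s
Δv = -7.5 m/s, so v(10) = 9 + (-7.5) = 1.5 m/s.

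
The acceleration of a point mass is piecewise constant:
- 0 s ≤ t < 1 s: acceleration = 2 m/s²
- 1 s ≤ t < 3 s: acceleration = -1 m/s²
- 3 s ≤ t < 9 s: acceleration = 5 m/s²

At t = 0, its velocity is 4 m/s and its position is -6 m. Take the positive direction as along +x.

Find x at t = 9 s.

123 m

On each constant-a segment, Δv = aΔt and Δx = v₀Δt + ½aΔt²; chain segment to segment.
0–1 s: v starts 4 m/s; Δx = 4·1 + ½·2·1² = 5 m; v ends 6 m/s.
1–3 s: v starts 6 m/s; Δx = 6·2 + ½·-1·2² = 10 m; v ends 4 m/s.
3–9 s: v starts 4 m/s; Δx = 4·6 + ½·5·6² = 114 m; v ends 34 m/s.
x(9) = -6 + Σ Δx = 123 m.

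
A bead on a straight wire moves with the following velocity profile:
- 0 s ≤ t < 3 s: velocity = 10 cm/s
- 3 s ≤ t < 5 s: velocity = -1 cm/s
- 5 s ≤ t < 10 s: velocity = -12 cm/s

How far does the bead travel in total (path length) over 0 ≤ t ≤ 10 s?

Total distance travelled is ∫|v| dt — sum the magnitudes of each area piece.
0–3 s: |10| × 3 = 30 cm
3–5 s: |-1| × 2 = 2 cm
5–10 s: |-12| × 5 = 60 cm
Total distance = 92 cm

92 cm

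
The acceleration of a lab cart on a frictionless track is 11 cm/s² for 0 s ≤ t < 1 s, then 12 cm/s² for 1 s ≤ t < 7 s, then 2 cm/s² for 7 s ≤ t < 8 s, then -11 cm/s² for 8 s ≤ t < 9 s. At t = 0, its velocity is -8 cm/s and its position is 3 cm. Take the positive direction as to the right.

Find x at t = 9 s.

382 cm

On each constant-a segment, Δv = aΔt and Δx = v₀Δt + ½aΔt²; chain segment to segment.
0–1 s: v starts -8 cm/s; Δx = -8·1 + ½·11·1² = -2.5 cm; v ends 3 cm/s.
1–7 s: v starts 3 cm/s; Δx = 3·6 + ½·12·6² = 234 cm; v ends 75 cm/s.
7–8 s: v starts 75 cm/s; Δx = 75·1 + ½·2·1² = 76 cm; v ends 77 cm/s.
8–9 s: v starts 77 cm/s; Δx = 77·1 + ½·-11·1² = 71.5 cm; v ends 66 cm/s.
x(9) = 3 + Σ Δx = 382 cm.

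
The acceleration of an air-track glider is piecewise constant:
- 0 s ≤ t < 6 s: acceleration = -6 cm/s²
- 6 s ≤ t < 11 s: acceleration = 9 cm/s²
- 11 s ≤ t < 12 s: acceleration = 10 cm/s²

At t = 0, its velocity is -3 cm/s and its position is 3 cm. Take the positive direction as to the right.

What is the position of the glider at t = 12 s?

On each constant-a segment, Δv = aΔt and Δx = v₀Δt + ½aΔt²; chain segment to segment.
0–6 s: v starts -3 cm/s; Δx = -3·6 + ½·-6·6² = -126 cm; v ends -39 cm/s.
6–11 s: v starts -39 cm/s; Δx = -39·5 + ½·9·5² = -82.5 cm; v ends 6 cm/s.
11–12 s: v starts 6 cm/s; Δx = 6·1 + ½·10·1² = 11 cm; v ends 16 cm/s.
x(12) = 3 + Σ Δx = -194.5 cm.

-194.5 cm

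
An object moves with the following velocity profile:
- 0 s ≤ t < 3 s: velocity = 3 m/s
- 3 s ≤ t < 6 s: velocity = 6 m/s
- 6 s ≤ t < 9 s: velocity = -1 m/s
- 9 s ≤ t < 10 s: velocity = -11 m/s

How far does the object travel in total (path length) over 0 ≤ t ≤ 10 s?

41 m

Distance (not displacement) is the total path length: add the absolute areas under v-t.
0–3 s: |3| × 3 = 9 m
3–6 s: |6| × 3 = 18 m
6–9 s: |-1| × 3 = 3 m
9–10 s: |-11| × 1 = 11 m
Total distance = 41 m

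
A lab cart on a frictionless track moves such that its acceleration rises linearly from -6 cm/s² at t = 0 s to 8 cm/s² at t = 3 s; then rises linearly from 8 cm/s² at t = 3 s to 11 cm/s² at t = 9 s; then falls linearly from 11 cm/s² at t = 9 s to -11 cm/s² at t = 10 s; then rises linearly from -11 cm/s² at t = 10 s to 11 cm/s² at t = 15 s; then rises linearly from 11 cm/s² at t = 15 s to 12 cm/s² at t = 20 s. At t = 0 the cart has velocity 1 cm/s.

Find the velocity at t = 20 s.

Δv equals the area under the a-t graph; then v = v₀ + Δv.
0–3 s: ½(-6 + 8)(3) = 3 cm/s
3–9 s: ½(8 + 11)(6) = 57 cm/s
9–10 s: ½(11 + -11)(1) = 0 cm/s
10–15 s: ½(-11 + 11)(5) = 0 cm/s
15–20 s: ½(11 + 12)(5) = 57.5 cm/s
Δv = 117.5 cm/s, so v(20) = 1 + (117.5) = 118.5 cm/s.

118.5 cm/s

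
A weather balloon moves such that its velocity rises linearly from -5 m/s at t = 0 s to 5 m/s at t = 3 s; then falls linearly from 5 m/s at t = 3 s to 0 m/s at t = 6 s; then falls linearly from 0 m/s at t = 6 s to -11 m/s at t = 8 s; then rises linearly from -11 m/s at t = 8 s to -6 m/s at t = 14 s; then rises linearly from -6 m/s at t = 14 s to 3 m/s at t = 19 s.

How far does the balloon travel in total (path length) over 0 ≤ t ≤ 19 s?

Total distance travelled is ∫|v| dt — sum the magnitudes of each area piece.
0–3 s: v = 0 at t = 1.5 s; triangle areas 3.75 + 3.75 = 7.5 m
3–6 s: |½(5 + 0)(3)| = 7.5 m
6–8 s: |½(0 + -11)(2)| = 11 m
8–14 s: |½(-11 + -6)(6)| = 51 m
14–19 s: v = 0 at t = 52/3 s; triangle areas 10 + 2.5 = 12.5 m
Total distance = 89.5 m

89.5 m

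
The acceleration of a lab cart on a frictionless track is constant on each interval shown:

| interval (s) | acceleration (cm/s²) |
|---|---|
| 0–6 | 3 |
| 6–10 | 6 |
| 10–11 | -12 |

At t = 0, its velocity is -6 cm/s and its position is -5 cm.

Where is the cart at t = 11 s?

On each constant-a segment, Δv = aΔt and Δx = v₀Δt + ½aΔt²; chain segment to segment.
0–6 s: v starts -6 cm/s; Δx = -6·6 + ½·3·6² = 18 cm; v ends 12 cm/s.
6–10 s: v starts 12 cm/s; Δx = 12·4 + ½·6·4² = 96 cm; v ends 36 cm/s.
10–11 s: v starts 36 cm/s; Δx = 36·1 + ½·-12·1² = 30 cm; v ends 24 cm/s.
x(11) = -5 + Σ Δx = 139 cm.

139 cm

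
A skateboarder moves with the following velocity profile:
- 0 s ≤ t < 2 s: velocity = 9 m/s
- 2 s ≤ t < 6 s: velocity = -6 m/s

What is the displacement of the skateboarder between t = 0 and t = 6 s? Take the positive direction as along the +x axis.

-6 m

Displacement is the signed area under the v-t curve.
0–2 s: 9 × 2 = 18 m
2–6 s: -6 × 4 = -24 m
Net displacement = -6 m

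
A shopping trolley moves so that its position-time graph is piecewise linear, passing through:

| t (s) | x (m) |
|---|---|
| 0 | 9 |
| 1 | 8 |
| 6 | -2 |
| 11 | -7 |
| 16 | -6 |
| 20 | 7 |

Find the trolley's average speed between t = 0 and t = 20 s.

Average speed = (total path length)/(elapsed time); on a piecewise-linear x-t graph the path length is Σ|Δx|.
0–1 s: |Δx| = |8 − 9| = 1 m
1–6 s: |Δx| = |-2 − 8| = 10 m
6–11 s: |Δx| = |-7 − -2| = 5 m
11–16 s: |Δx| = |-6 − -7| = 1 m
16–20 s: |Δx| = |7 − -6| = 13 m
Total path = 30 m; average speed = 30/20 = 1.5 m/s.

1.5 m/s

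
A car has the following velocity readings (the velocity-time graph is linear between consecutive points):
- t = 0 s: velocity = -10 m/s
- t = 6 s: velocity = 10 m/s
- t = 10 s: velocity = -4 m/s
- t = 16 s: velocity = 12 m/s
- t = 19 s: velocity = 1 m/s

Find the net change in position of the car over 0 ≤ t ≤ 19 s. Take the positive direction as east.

Net displacement equals the area under the velocity-time graph (areas below the axis count negative).
0–6 s: ½(-10 + 10)(6) = 0 m
6–10 s: ½(10 + -4)(4) = 12 m
10–16 s: ½(-4 + 12)(6) = 24 m
16–19 s: ½(12 + 1)(3) = 19.5 m
Net displacement = 55.5 m

55.5 m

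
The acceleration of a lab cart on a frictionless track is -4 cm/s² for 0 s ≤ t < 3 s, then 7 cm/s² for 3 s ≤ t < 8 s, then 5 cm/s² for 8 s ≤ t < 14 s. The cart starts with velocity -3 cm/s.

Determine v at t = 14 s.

50 cm/s

Δv equals the area under the a-t graph; then v = v₀ + Δv.
0–3 s: -4 × 3 = -12 cm/s
3–8 s: 7 × 5 = 35 cm/s
8–14 s: 5 × 6 = 30 cm/s
Δv = 53 cm/s, so v(14) = -3 + (53) = 50 cm/s.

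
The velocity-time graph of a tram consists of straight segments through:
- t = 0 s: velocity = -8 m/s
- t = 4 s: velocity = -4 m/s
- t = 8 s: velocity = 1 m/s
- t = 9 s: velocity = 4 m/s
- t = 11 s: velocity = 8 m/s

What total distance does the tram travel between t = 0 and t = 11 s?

Distance (not displacement) is the total path length: add the absolute areas under v-t.
0–4 s: |½(-8 + -4)(4)| = 24 m
4–8 s: v = 0 at t = 7.2 s; triangle areas 6.4 + 0.4 = 6.8 m
8–9 s: |½(1 + 4)(1)| = 2.5 m
9–11 s: |½(4 + 8)(2)| = 12 m
Total distance = 45.3 m

45.3 m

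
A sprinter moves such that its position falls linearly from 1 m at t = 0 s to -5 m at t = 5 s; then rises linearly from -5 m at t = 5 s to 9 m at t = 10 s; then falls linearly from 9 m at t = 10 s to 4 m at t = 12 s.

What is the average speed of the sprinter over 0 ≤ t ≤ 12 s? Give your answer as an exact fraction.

Average speed = (total path length)/(elapsed time); on a piecewise-linear x-t graph the path length is Σ|Δx|.
0–5 s: |Δx| = |-5 − 1| = 6 m
5–10 s: |Δx| = |9 − -5| = 14 m
10–12 s: |Δx| = |4 − 9| = 5 m
Total path = 25 m; average speed = 25/12 = 25/12 m/s.

25/12 m/s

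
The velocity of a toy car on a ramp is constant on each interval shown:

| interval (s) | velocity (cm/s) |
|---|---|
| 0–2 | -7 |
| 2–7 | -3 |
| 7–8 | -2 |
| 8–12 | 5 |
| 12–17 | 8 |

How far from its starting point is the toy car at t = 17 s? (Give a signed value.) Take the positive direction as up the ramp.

Displacement is the signed area under the v-t curve.
0–2 s: -7 × 2 = -14 cm
2–7 s: -3 × 5 = -15 cm
7–8 s: -2 × 1 = -2 cm
8–12 s: 5 × 4 = 20 cm
12–17 s: 8 × 5 = 40 cm
Net displacement = 29 cm

29 cm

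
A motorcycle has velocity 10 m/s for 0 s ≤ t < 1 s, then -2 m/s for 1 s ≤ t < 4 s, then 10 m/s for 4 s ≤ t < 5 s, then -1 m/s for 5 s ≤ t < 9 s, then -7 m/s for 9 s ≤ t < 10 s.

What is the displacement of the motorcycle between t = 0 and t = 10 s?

3 m

Displacement is the signed area under the v-t curve.
0–1 s: 10 × 1 = 10 m
1–4 s: -2 × 3 = -6 m
4–5 s: 10 × 1 = 10 m
5–9 s: -1 × 4 = -4 m
9–10 s: -7 × 1 = -7 m
Net displacement = 3 m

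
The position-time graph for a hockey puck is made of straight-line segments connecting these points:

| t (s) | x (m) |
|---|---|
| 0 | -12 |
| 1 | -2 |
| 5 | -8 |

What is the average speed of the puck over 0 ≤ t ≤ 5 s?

Average speed = (total path length)/(elapsed time); on a piecewise-linear x-t graph the path length is Σ|Δx|.
0–1 s: |Δx| = |-2 − -12| = 10 m
1–5 s: |Δx| = |-8 − -2| = 6 m
Total path = 16 m; average speed = 16/5 = 3.2 m/s.

3.2 m/s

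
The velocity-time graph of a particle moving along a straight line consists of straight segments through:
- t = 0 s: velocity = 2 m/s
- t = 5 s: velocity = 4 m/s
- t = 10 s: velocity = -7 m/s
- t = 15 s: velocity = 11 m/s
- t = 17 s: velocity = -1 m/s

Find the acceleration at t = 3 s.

0.4 m/s²

Acceleration is the slope of the v-t graph on 0–5 s: (4 − 2)/(5 − 0) = 0.4 m/s².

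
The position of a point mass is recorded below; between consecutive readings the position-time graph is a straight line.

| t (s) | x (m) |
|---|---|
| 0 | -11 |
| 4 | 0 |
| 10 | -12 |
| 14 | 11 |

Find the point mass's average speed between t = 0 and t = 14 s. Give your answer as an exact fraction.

Average speed = (total path length)/(elapsed time); on a piecewise-linear x-t graph the path length is Σ|Δx|.
0–4 s: |Δx| = |0 − -11| = 11 m
4–10 s: |Δx| = |-12 − 0| = 12 m
10–14 s: |Δx| = |11 − -12| = 23 m
Total path = 46 m; average speed = 46/14 = 23/7 m/s.

23/7 m/s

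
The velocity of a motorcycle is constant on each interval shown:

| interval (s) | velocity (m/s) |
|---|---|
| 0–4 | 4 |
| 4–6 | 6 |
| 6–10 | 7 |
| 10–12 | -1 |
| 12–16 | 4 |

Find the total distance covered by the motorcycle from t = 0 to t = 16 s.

Distance (not displacement) is the total path length: add the absolute areas under v-t.
0–4 s: |4| × 4 = 16 m
4–6 s: |6| × 2 = 12 m
6–10 s: |7| × 4 = 28 m
10–12 s: |-1| × 2 = 2 m
12–16 s: |4| × 4 = 16 m
Total distance = 74 m

74 m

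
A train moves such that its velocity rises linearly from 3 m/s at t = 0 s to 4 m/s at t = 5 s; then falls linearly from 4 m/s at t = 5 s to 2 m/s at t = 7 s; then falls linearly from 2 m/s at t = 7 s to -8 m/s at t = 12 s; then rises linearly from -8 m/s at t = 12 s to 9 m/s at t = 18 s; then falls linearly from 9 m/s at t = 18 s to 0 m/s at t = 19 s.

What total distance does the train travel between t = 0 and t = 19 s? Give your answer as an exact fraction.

1200/17 m

Distance (not displacement) is the total path length: add the absolute areas under v-t.
0–5 s: |½(3 + 4)(5)| = 17.5 m
5–7 s: |½(4 + 2)(2)| = 6 m
7–12 s: v = 0 at t = 8 s; triangle areas 1 + 16 = 17 m
12–18 s: v = 0 at t = 252/17 s; triangle areas 192/17 + 243/17 = 435/17 m
18–19 s: |½(9 + 0)(1)| = 4.5 m
Total distance = 1200/17 m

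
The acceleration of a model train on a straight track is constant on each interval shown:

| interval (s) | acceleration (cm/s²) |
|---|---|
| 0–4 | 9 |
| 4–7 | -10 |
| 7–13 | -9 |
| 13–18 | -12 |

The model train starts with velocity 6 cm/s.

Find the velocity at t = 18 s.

Δv equals the area under the a-t graph; then v = v₀ + Δv.
0–4 s: 9 × 4 = 36 cm/s
4–7 s: -10 × 3 = -30 cm/s
7–13 s: -9 × 6 = -54 cm/s
13–18 s: -12 × 5 = -60 cm/s
Δv = -108 cm/s, so v(18) = 6 + (-108) = -102 cm/s.

-102 cm/s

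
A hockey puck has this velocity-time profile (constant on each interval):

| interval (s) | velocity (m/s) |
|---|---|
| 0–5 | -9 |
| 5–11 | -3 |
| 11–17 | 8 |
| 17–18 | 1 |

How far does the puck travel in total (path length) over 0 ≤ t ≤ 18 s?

Distance (not displacement) is the total path length: add the absolute areas under v-t.
0–5 s: |-9| × 5 = 45 m
5–11 s: |-3| × 6 = 18 m
11–17 s: |8| × 6 = 48 m
17–18 s: |1| × 1 = 1 m
Total distance = 112 m

112 m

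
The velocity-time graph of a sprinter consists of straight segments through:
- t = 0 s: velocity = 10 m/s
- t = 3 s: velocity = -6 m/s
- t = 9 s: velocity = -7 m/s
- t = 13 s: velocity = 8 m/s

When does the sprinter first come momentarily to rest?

t = 1.875 s

v changes sign on 0–3 s (from 10 to -6); the graph is linear there, so v = 0 at t = 0 + (-10)·(3 − 0)/(-6 − 10) = 1.875 s.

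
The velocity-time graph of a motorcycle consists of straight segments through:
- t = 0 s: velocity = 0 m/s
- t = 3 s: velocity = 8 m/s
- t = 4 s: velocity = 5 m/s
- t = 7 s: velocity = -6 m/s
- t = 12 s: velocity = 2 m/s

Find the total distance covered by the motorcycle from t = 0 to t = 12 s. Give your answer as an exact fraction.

Distance (not displacement) is the total path length: add the absolute areas under v-t.
0–3 s: |½(0 + 8)(3)| = 12 m
3–4 s: |½(8 + 5)(1)| = 6.5 m
4–7 s: v = 0 at t = 59/11 s; triangle areas 75/22 + 54/11 = 183/22 m
7–12 s: v = 0 at t = 10.75 s; triangle areas 11.25 + 1.25 = 12.5 m
Total distance = 865/22 m

865/22 m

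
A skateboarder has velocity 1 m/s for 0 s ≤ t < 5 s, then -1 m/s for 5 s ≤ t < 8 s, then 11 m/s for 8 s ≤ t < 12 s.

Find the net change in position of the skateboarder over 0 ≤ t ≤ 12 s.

46 m

Displacement is the signed area under the v-t curve.
0–5 s: 1 × 5 = 5 m
5–8 s: -1 × 3 = -3 m
8–12 s: 11 × 4 = 44 m
Net displacement = 46 m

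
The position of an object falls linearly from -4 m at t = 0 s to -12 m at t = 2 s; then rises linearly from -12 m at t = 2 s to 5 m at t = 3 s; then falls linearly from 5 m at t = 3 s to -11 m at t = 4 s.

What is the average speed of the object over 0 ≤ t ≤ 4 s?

Average speed = (total path length)/(elapsed time); on a piecewise-linear x-t graph the path length is Σ|Δx|.
0–2 s: |Δx| = |-12 − -4| = 8 m
2–3 s: |Δx| = |5 − -12| = 17 m
3–4 s: |Δx| = |-11 − 5| = 16 m
Total path = 41 m; average speed = 41/4 = 10.25 m/s.

10.25 m/s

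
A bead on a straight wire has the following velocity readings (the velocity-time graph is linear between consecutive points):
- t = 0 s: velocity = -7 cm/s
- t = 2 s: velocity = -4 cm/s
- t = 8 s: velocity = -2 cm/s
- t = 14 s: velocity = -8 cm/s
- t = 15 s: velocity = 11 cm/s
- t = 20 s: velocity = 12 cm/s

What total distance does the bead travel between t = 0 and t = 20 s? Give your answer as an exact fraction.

2306/19 cm

Distance (not displacement) is the total path length: add the absolute areas under v-t.
0–2 s: |½(-7 + -4)(2)| = 11 cm
2–8 s: |½(-4 + -2)(6)| = 18 cm
8–14 s: |½(-2 + -8)(6)| = 30 cm
14–15 s: v = 0 at t = 274/19 s; triangle areas 32/19 + 121/38 = 185/38 cm
15–20 s: |½(11 + 12)(5)| = 57.5 cm
Total distance = 2306/19 cm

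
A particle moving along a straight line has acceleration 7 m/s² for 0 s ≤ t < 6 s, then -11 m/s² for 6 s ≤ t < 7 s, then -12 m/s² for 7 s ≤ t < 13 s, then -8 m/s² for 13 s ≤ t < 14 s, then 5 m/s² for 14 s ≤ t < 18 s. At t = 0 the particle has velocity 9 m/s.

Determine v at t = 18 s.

-20 m/s

Δv equals the area under the a-t graph; then v = v₀ + Δv.
0–6 s: 7 × 6 = 42 m/s
6–7 s: -11 × 1 = -11 m/s
7–13 s: -12 × 6 = -72 m/s
13–14 s: -8 × 1 = -8 m/s
14–18 s: 5 × 4 = 20 m/s
Δv = -29 m/s, so v(18) = 9 + (-29) = -20 m/s.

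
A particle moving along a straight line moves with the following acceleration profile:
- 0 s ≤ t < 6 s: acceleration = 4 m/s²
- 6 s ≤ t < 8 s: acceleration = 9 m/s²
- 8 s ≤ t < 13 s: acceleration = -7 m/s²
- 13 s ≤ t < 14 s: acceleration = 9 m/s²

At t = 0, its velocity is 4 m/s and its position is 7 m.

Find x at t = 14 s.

335 m

On each constant-a segment, Δv = aΔt and Δx = v₀Δt + ½aΔt²; chain segment to segment.
0–6 s: v starts 4 m/s; Δx = 4·6 + ½·4·6² = 96 m; v ends 28 m/s.
6–8 s: v starts 28 m/s; Δx = 28·2 + ½·9·2² = 74 m; v ends 46 m/s.
8–13 s: v starts 46 m/s; Δx = 46·5 + ½·-7·5² = 142.5 m; v ends 11 m/s.
13–14 s: v starts 11 m/s; Δx = 11·1 + ½·9·1² = 15.5 m; v ends 20 m/s.
x(14) = 7 + Σ Δx = 335 m.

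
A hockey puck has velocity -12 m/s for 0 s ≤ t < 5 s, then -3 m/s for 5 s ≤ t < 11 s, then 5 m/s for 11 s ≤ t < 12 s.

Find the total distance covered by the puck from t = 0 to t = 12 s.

Total distance travelled is ∫|v| dt — sum the magnitudes of each area piece.
0–5 s: |-12| × 5 = 60 m
5–11 s: |-3| × 6 = 18 m
11–12 s: |5| × 1 = 5 m
Total distance = 83 m

83 m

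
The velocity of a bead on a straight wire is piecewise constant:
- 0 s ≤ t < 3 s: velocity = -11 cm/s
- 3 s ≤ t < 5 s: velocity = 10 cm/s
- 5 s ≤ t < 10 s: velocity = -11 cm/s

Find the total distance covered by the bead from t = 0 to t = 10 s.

108 cm

Total distance travelled is ∫|v| dt — sum the magnitudes of each area piece.
0–3 s: |-11| × 3 = 33 cm
3–5 s: |10| × 2 = 20 cm
5–10 s: |-11| × 5 = 55 cm
Total distance = 108 cm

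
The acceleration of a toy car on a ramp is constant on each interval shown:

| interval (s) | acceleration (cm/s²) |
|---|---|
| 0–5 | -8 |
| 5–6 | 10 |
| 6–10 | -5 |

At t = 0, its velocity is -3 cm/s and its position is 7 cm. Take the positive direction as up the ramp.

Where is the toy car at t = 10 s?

-318 cm

On each constant-a segment, Δv = aΔt and Δx = v₀Δt + ½aΔt²; chain segment to segment.
0–5 s: v starts -3 cm/s; Δx = -3·5 + ½·-8·5² = -115 cm; v ends -43 cm/s.
5–6 s: v starts -43 cm/s; Δx = -43·1 + ½·10·1² = -38 cm; v ends -33 cm/s.
6–10 s: v starts -33 cm/s; Δx = -33·4 + ½·-5·4² = -172 cm; v ends -53 cm/s.
x(10) = 7 + Σ Δx = -318 cm.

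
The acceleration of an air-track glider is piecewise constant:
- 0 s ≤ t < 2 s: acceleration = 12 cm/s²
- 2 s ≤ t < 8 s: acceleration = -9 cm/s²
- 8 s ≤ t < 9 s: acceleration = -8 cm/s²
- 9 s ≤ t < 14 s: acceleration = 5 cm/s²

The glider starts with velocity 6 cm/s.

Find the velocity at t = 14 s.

Δv equals the area under the a-t graph; then v = v₀ + Δv.
0–2 s: 12 × 2 = 24 cm/s
2–8 s: -9 × 6 = -54 cm/s
8–9 s: -8 × 1 = -8 cm/s
9–14 s: 5 × 5 = 25 cm/s
Δv = -13 cm/s, so v(14) = 6 + (-13) = -7 cm/s.

-7 cm/s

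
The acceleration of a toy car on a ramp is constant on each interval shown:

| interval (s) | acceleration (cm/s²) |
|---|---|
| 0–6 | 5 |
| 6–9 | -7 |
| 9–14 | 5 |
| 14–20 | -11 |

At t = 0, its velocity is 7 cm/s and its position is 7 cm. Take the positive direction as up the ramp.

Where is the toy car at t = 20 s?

409 cm

On each constant-a segment, Δv = aΔt and Δx = v₀Δt + ½aΔt²; chain segment to segment.
0–6 s: v starts 7 cm/s; Δx = 7·6 + ½·5·6² = 132 cm; v ends 37 cm/s.
6–9 s: v starts 37 cm/s; Δx = 37·3 + ½·-7·3² = 79.5 cm; v ends 16 cm/s.
9–14 s: v starts 16 cm/s; Δx = 16·5 + ½·5·5² = 142.5 cm; v ends 41 cm/s.
14–20 s: v starts 41 cm/s; Δx = 41·6 + ½·-11·6² = 48 cm; v ends -25 cm/s.
x(20) = 7 + Σ Δx = 409 cm.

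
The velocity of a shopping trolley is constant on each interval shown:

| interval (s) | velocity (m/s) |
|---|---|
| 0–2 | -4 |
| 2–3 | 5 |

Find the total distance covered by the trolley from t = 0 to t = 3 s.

Distance (not displacement) is the total path length: add the absolute areas under v-t.
0–2 s: |-4| × 2 = 8 m
2–3 s: |5| × 1 = 5 m
Total distance = 13 m

13 m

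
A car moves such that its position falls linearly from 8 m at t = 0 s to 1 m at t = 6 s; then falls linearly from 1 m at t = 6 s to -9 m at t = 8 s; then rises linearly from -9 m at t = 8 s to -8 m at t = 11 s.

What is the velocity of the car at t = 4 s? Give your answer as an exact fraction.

Velocity is the slope of the x-t graph on 0–6 s: (1 − 8)/(6 − 0) = -7/6 m/s.

-7/6 m/s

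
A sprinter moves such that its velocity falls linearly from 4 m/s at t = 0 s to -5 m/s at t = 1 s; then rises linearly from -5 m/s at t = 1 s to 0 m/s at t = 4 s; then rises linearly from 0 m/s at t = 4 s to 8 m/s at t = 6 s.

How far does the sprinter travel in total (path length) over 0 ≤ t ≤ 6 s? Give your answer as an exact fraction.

160/9 m

Distance (not displacement) is the total path length: add the absolute areas under v-t.
0–1 s: v = 0 at t = 4/9 s; triangle areas 8/9 + 25/18 = 41/18 m
1–4 s: |½(-5 + 0)(3)| = 7.5 m
4–6 s: |½(0 + 8)(2)| = 8 m
Total distance = 160/9 m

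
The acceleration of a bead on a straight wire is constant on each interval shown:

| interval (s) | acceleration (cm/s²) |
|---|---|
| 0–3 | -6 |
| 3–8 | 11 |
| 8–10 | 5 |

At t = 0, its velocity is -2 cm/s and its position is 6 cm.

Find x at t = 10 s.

On each constant-a segment, Δv = aΔt and Δx = v₀Δt + ½aΔt²; chain segment to segment.
0–3 s: v starts -2 cm/s; Δx = -2·3 + ½·-6·3² = -33 cm; v ends -20 cm/s.
3–8 s: v starts -20 cm/s; Δx = -20·5 + ½·11·5² = 37.5 cm; v ends 35 cm/s.
8–10 s: v starts 35 cm/s; Δx = 35·2 + ½·5·2² = 80 cm; v ends 45 cm/s.
x(10) = 6 + Σ Δx = 90.5 cm.

90.5 cm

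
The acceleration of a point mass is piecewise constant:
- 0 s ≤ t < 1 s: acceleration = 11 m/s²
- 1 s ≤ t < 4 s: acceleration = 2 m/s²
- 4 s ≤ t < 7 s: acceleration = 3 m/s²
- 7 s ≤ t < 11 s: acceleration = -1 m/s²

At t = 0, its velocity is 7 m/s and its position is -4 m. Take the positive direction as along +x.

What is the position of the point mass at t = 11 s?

281 m

On each constant-a segment, Δv = aΔt and Δx = v₀Δt + ½aΔt²; chain segment to segment.
0–1 s: v starts 7 m/s; Δx = 7·1 + ½·11·1² = 12.5 m; v ends 18 m/s.
1–4 s: v starts 18 m/s; Δx = 18·3 + ½·2·3² = 63 m; v ends 24 m/s.
4–7 s: v starts 24 m/s; Δx = 24·3 + ½·3·3² = 85.5 m; v ends 33 m/s.
7–11 s: v starts 33 m/s; Δx = 33·4 + ½·-1·4² = 124 m; v ends 29 m/s.
x(11) = -4 + Σ Δx = 281 m.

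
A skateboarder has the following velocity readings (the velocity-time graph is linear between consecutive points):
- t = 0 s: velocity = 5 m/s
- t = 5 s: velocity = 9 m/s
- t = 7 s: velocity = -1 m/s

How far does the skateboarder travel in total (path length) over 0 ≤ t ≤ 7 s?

Total distance travelled is ∫|v| dt — sum the magnitudes of each area piece.
0–5 s: |½(5 + 9)(5)| = 35 m
5–7 s: v = 0 at t = 6.8 s; triangle areas 8.1 + 0.1 = 8.2 m
Total distance = 43.2 m

43.2 m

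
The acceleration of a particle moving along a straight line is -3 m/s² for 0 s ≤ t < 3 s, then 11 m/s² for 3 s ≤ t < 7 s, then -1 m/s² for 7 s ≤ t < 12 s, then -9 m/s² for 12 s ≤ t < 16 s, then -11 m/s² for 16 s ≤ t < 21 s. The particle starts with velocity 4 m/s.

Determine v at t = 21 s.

Δv equals the area under the a-t graph; then v = v₀ + Δv.
0–3 s: -3 × 3 = -9 m/s
3–7 s: 11 × 4 = 44 m/s
7–12 s: -1 × 5 = -5 m/s
12–16 s: -9 × 4 = -36 m/s
16–21 s: -11 × 5 = -55 m/s
Δv = -61 m/s, so v(21) = 4 + (-61) = -57 m/s.

-57 m/s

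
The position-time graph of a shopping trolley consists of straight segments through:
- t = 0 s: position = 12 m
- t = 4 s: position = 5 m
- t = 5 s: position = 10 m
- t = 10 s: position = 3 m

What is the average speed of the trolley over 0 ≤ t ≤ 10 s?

1.9 m/s

Average speed = (total path length)/(elapsed time); on a piecewise-linear x-t graph the path length is Σ|Δx|.
0–4 s: |Δx| = |5 − 12| = 7 m
4–5 s: |Δx| = |10 − 5| = 5 m
5–10 s: |Δx| = |3 − 10| = 7 m
Total path = 19 m; average speed = 19/10 = 1.9 m/s.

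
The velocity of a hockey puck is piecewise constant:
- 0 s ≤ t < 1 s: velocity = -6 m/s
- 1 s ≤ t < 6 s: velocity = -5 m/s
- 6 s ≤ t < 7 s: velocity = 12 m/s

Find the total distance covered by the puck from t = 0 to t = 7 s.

43 m

Total distance travelled is ∫|v| dt — sum the magnitudes of each area piece.
0–1 s: |-6| × 1 = 6 m
1–6 s: |-5| × 5 = 25 m
6–7 s: |12| × 1 = 12 m
Total distance = 43 m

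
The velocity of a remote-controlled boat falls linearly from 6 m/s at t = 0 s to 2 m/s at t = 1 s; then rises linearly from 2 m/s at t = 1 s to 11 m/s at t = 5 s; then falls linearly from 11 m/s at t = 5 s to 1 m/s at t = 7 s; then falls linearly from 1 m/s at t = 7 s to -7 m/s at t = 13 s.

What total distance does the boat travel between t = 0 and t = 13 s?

60.75 m

Distance (not displacement) is the total path length: add the absolute areas under v-t.
0–1 s: |½(6 + 2)(1)| = 4 m
1–5 s: |½(2 + 11)(4)| = 26 m
5–7 s: |½(11 + 1)(2)| = 12 m
7–13 s: v = 0 at t = 7.75 s; triangle areas 0.375 + 18.375 = 18.75 m
Total distance = 60.75 m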